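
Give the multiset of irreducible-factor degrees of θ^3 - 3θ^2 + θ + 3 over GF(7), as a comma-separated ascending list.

Write h(θ) = θ^3 - 3θ^2 + θ + 3.
Complete factorization: h(θ) = (θ^3 - 3θ^2 + θ + 3).
Factor degrees with multiplicity: 3 = 3.

3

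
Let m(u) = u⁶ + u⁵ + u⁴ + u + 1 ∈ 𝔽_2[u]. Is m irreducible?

Yes

Check for roots in 𝔽_2: m(0) = 1; m(1) = 1.
No roots, so no linear factors.
Monic irreducibles of degree 2 over GF(2): u² + u + 1.
None of them divide m (all give nonzero remainder).
Monic irreducibles of degree 3 over GF(2): u³ + u + 1, u³ + u² + 1.
None of them divide m (all give nonzero remainder).
No irreducible factor of degree ≤ 3 exists, so m is irreducible over GF(2).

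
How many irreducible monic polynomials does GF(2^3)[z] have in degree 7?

The number of monic irreducibles of degree 7 over GF(8) is (1/7)·Σ_{d∣7} μ(7/d) 8^d.
Divisors of 7: 1, 7; μ(7/d) for each: -1, 1.
Σ = − 8^1 + 8^7 = 2097144.
N = 2097144/7 = 299592.

299592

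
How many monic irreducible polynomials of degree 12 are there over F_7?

1153430600

x^(7^12) − x is the product of all monic irreducibles of degree dividing 12; Möbius inversion gives N = (1/12) Σ μ(12/d)·7^d.
Divisors of 12: 1, 2, 3, 4, 6, 12; μ(12/d) for each: 0, 1, 0, -1, -1, 1.
Σ = 7^2 − 7^4 − 7^6 + 7^12 = 13841167200.
N = 13841167200/12 = 1153430600.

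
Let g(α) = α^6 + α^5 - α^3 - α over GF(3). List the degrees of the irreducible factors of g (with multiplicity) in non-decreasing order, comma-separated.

1, 1, 2, 2

Roots in GF(3): g(0) = 0 → root; g(1) = 0 → root; g(2) = 2.
Linear factors from roots: (α), (α - 1).
Complete factorization: g(α) = (α)·(α - 1)·(α^2 + α - 1)^2.
Factor degrees with multiplicity: 1 + 1 + 2 + 2 = 6.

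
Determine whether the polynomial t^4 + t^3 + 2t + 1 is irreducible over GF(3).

Write h(t) = t^4 + t^3 + 2t + 1.
Check for roots in GF(3): h(0) = 1; h(1) = 2; h(2) = 2.
No roots, so no linear factors.
Monic irreducibles of degree 2 over GF(3): t^2 + 1, t^2 + t + 2, t^2 + 2t + 2.
None of them divide h (all give nonzero remainder).
No irreducible factor of degree ≤ 2 exists, so h is irreducible over GF(3).

Yes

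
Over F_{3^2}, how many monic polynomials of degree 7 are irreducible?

By the necklace-counting formula, N_9(7) = (1/7) Σ_{d|7} μ(7/d)·9^d.
Divisors of 7: 1, 7; μ(7/d) for each: -1, 1.
Σ = − 9^1 + 9^7 = 4782960.
N = 4782960/7 = 683280.

683280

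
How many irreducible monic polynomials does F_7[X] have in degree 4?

588

By the necklace-counting formula, N_7(4) = (1/4) Σ_{d|4} μ(4/d)·7^d.
Divisors of 4: 1, 2, 4; μ(4/d) for each: 0, -1, 1.
Σ = − 7^2 + 7^4 = 2352.
N = 2352/4 = 588.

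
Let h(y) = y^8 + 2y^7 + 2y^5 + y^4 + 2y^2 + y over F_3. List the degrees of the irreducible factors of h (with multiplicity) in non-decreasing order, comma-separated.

Roots in F_3: h(0) = 0 → root; h(1) = 0 → root; h(2) = 2.
Linear factors from roots: (y), (y + 2).
Complete factorization: h(y) = (y)·(y + 2)·(y^2 + 2y + 2)^3.
Factor degrees with multiplicity: 1 + 1 + 2 + 2 + 2 = 8.

1, 1, 2, 2, 2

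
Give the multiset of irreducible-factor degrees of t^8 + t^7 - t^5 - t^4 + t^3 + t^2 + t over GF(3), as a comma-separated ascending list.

Write f(t) = t^8 + t^7 - t^5 - t^4 + t^3 + t^2 + t.
Roots in GF(3): f(0) = 0 → root; f(1) = 0 → root; f(2) = 2.
Linear factors from roots: (t), (t - 1).
Complete factorization: f(t) = (t)·(t - 1)^2·(t^2 - t - 1)·(t^3 + t^2 + t - 1).
Factor degrees with multiplicity: 1 + 1 + 1 + 2 + 3 = 8.

1, 1, 1, 2, 3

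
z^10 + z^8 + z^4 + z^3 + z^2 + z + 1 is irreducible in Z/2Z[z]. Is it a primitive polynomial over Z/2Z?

Write f(z) = z^10 + z^8 + z^4 + z^3 + z^2 + z + 1.
|GF(2^10)^×| = 2^10 − 1 = 1023. Prime factorization: 1023 = 3·11·31.
f is primitive ⇔ z has order 1023 in GF(2)[z]/(f), i.e. z^(1023/q) ≠ 1 for each prime q | 1023.
z^(341) mod f = 1
z^(93) mod f = z^9 + z^8 + z^7 + z^6 + z^5.
z^(33) mod f = z^8 + z^6 + z^5 + z^2 + 1.
Since z^(341) = 1, the order of z divides 341 < 1023; not primitive.

No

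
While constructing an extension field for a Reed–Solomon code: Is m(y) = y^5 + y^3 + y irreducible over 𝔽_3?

No

Check for roots in 𝔽_3: m(0) = 0 → root; m(1) = 0 → root; m(2) = 0 → root.
m(0) = 0, so (y) divides m(y); m is reducible.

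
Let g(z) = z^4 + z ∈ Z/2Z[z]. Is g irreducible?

No

Check for roots in Z/2Z: g(0) = 0 → root; g(1) = 0 → root.
g(0) = 0, so (z) divides g(z); g is reducible.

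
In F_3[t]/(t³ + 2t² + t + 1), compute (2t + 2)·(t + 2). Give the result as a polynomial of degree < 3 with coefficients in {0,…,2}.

2t^2 + 1

Multiply in F_3[t]: (2t + 2)·(t + 2) = 2t² + 1.
Reduced: 2t² + 1.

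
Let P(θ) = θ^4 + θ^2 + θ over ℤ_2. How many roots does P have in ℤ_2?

Evaluate at each of the 2 elements of ℤ_2:
P(0) = 0 → root; P(1) = 1.
Roots: {0}.

1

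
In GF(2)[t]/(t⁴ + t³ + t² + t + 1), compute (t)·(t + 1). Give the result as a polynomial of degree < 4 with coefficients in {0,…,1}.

Multiply in GF(2)[t]: (t)·(t + 1) = t² + t.
Reduced: t² + t.

t^2 + t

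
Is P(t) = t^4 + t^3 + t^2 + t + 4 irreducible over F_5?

Yes

Check for roots in F_5: P(0) = 4; P(1) = 3; P(2) = 4; P(3) = 4; P(4) = 4.
No roots, so no linear factors.
Degree-2 irreducible divisors: test the 10 monic irreducibles of degree 2 over GF(5).
None of them divide P (all give nonzero remainder).
No irreducible factor of degree ≤ 2 exists, so P is irreducible over GF(5).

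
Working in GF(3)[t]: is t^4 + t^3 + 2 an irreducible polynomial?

Write h(t) = t^4 + t^3 + 2.
Check for roots in GF(3): h(0) = 2; h(1) = 1; h(2) = 2.
No roots, so no linear factors.
Monic irreducibles of degree 2 over GF(3): t^2 + 1, t^2 + t + 2, t^2 + 2t + 2.
None of them divide h (all give nonzero remainder).
No irreducible factor of degree ≤ 2 exists, so h is irreducible over GF(3).

Yes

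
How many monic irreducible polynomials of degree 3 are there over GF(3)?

Gauss's count: N_{3}(3) = (1/3) Σ_{d|3} μ(3/d)·3^d.
Divisors of 3: 1, 3; μ(3/d) for each: -1, 1.
Σ = − 3^1 + 3^3 = 24.
N = 24/3 = 8.

8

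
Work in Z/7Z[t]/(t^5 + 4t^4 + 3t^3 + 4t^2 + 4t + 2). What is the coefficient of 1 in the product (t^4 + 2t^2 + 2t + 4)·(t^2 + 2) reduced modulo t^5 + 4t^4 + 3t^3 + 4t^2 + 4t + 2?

2

Multiply in Z/7Z[t]: (t^4 + 2t^2 + 2t + 4)·(t^2 + 2) = t^6 + 4t^4 + 2t^3 + t^2 + 4t + 1.
Reduce using t^5 ≡ 3t^4 + 4t^3 + 3t^2 + 3t + 5 (mod t^5 + 4t^4 + 3t^3 + 4t^2 + 4t + 2).
Reduced: 3t^4 + 3t^3 + 6t^2 + 4t + 2.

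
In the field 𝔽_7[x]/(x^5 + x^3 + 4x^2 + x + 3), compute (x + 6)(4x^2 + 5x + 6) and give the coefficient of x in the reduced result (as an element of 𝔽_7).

Multiply in 𝔽_7[x]: (x + 6)·(4x^2 + 5x + 6) = 4x^3 + x^2 + x + 1.
Reduced: 4x^3 + x^2 + x + 1.

1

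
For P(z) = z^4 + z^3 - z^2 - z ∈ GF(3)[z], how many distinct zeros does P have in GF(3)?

3

Evaluate at each of the 3 elements of GF(3):
P(0) = 0 → root; P(1) = 0 → root; P(2) = 0 → root.
Roots: {0, 1, 2}.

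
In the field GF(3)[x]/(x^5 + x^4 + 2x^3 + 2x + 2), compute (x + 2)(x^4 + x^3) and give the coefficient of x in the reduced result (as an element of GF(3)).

1

Multiply in GF(3)[x]: (x + 2)·(x^4 + x^3) = x^5 + 2x^3.
Reduce using x^5 ≡ 2x^4 + x^3 + x + 1 (mod x^5 + x^4 + 2x^3 + 2x + 2).
Reduced: 2x^4 + x + 1.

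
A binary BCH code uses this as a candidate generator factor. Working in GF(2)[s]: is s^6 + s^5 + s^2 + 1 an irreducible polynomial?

Write P(s) = s^6 + s^5 + s^2 + 1.
Check for roots in GF(2): P(0) = 1; P(1) = 0 → root.
P(1) = 0, so (s − 1) divides P(s); P is reducible.

No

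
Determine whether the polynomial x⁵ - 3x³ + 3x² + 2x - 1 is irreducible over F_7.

Write f(x) = x⁵ - 3x³ + 3x² + 2x - 1.
Check for roots in F_7: f(0) = 6; f(1) = 2; f(2) = 2; f(3) = 5; f(4) = 5; f(5) = 6; f(6) = 2.
No roots, so no linear factors.
Degree-2 irreducible divisors: test the 21 monic irreducibles of degree 2 over GF(7).
None of them divide f (all give nonzero remainder).
No irreducible factor of degree ≤ 2 exists, so f is irreducible over GF(7).

Yes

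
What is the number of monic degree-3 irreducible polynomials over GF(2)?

By the necklace-counting formula, N_2(3) = (1/3) Σ_{d|3} μ(3/d)·2^d.
Divisors of 3: 1, 3; μ(3/d) for each: -1, 1.
Σ = − 2^1 + 2^3 = 6.
N = 6/3 = 2.

2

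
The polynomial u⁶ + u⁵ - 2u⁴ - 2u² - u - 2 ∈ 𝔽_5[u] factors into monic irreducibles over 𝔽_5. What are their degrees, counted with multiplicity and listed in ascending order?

1, 1, 1, 3

Write f(u) = u⁶ + u⁵ - 2u⁴ - 2u² - u - 2.
Roots in 𝔽_5: f(0) = 3; f(1) = 0 → root; f(2) = 2; f(3) = 2; f(4) = 0 → root.
Linear factors from roots: (u - 1), (u + 1).
Complete factorization: f(u) = (u - 1)·(u + 1)^2·(u³ - u + 2).
Factor degrees with multiplicity: 1 + 1 + 1 + 3 = 6.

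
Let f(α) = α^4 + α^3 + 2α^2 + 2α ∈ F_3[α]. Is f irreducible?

Check for roots in F_3: f(0) = 0 → root; f(1) = 0 → root; f(2) = 0 → root.
f(0) = 0, so (α) divides f(α); f is reducible.

No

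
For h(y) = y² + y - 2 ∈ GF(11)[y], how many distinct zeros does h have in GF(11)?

Evaluate at each of the 11 elements of GF(11):
h(0) = 9; h(1) = 0 → root; h(2) = 4; h(3) = 10; h(4) = 7; h(5) = 6; h(6) = 7; h(7) = 10; h(8) = 4; h(9) = 0 → root; h(10) = 9.
Roots: {1, 9}.

2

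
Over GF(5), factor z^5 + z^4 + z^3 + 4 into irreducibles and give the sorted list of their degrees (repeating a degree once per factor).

Write h(z) = z^5 + z^4 + z^3 + 4.
Roots in GF(5): h(0) = 4; h(1) = 2; h(2) = 0 → root; h(3) = 0 → root; h(4) = 3.
Linear factors from roots: (z + 3), (z + 2).
Complete factorization: h(z) = (z + 3)·(z + 2)^2·(z^2 + 4z + 2).
Factor degrees with multiplicity: 1 + 1 + 1 + 2 = 5.

1, 1, 1, 2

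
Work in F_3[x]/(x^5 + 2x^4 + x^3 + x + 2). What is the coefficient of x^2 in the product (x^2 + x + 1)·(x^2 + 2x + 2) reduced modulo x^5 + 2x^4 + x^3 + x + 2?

Multiply in F_3[x]: (x^2 + x + 1)·(x^2 + 2x + 2) = x^4 + 2x^2 + x + 2.
Reduced: x^4 + 2x^2 + x + 2.

2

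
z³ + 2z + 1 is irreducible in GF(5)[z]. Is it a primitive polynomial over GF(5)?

Write f(z) = z³ + 2z + 1.
|GF(5^3)^×| = 5^3 − 1 = 124. Prime factorization: 124 = 2^2·31.
f is primitive ⇔ z has order 124 in GF(5)[z]/(f), i.e. z^(124/q) ≠ 1 for each prime q | 124.
z^(62) mod f = 1
z^(4) mod f = 3z² + 4z.
Since z^(62) = 1, the order of z divides 62 < 124; not primitive.

No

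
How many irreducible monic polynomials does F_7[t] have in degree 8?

720300

Gauss's count: N_{7}(8) = (1/8) Σ_{d|8} μ(8/d)·7^d.
Divisors of 8: 1, 2, 4, 8; μ(8/d) for each: 0, 0, -1, 1.
Σ = − 7^4 + 7^8 = 5762400.
N = 5762400/8 = 720300.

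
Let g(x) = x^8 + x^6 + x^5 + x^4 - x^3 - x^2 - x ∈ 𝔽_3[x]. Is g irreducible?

No

Check for roots in 𝔽_3: g(0) = 0 → root; g(1) = 1; g(2) = 0 → root.
g(0) = 0, so (x) divides g(x); g is reducible.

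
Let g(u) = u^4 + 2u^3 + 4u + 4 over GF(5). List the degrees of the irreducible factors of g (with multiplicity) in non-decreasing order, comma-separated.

2, 2

Roots in GF(5): g(0) = 4; g(1) = 1; g(2) = 4; g(3) = 1; g(4) = 4.
Complete factorization: g(u) = (u^2 + u + 2)^2.
Factor degrees with multiplicity: 2 + 2 = 4.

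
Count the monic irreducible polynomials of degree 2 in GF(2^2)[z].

By the necklace-counting formula, N_4(2) = (1/2) Σ_{d|2} μ(2/d)·4^d.
Divisors of 2: 1, 2; μ(2/d) for each: -1, 1.
Σ = − 4^1 + 4^2 = 12.
N = 12/2 = 6.

6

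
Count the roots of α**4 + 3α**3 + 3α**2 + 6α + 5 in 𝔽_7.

Write g(α) = α**4 + 3α**3 + 3α**2 + 6α + 5.
Evaluate at each of the 7 elements of 𝔽_7:
g(0) = 5; g(1) = 4; g(2) = 6; g(3) = 2; g(4) = 0 → root; g(5) = 4; g(6) = 0 → root.
Roots: {4, 6}.

2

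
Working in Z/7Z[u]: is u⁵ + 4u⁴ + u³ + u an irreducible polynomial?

Write m(u) = u⁵ + 4u⁴ + u³ + u.
Check for roots in Z/7Z: m(0) = 0 → root; m(1) = 0 → root; m(2) = 1; m(3) = 2; m(4) = 2; m(5) = 1; m(6) = 1.
m(0) = 0, so (u) divides m(u); m is reducible.

No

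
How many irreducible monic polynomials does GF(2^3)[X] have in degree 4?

1008

x^(8^4) − x is the product of all monic irreducibles of degree dividing 4; Möbius inversion gives N = (1/4) Σ μ(4/d)·8^d.
Divisors of 4: 1, 2, 4; μ(4/d) for each: 0, -1, 1.
Σ = − 8^2 + 8^4 = 4032.
N = 4032/4 = 1008.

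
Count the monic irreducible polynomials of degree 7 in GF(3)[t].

312

By the necklace-counting formula, N_3(7) = (1/7) Σ_{d|7} μ(7/d)·3^d.
Divisors of 7: 1, 7; μ(7/d) for each: -1, 1.
Σ = − 3^1 + 3^7 = 2184.
N = 2184/7 = 312.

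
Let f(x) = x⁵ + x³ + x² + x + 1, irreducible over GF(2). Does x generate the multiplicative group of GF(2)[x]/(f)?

Yes

|GF(2^5)^×| = 2^5 − 1 = 31. Prime factorization: 31 = 31.
f is primitive ⇔ x has order 31 in GF(2)[x]/(f), i.e. x^(31/q) ≠ 1 for each prime q | 31.
x^(1) mod f = x.
None equal 1, so x has full order 31; f is primitive.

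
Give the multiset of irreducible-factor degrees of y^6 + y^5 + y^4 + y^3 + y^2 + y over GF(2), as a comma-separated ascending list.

1, 1, 2, 2

Write h(y) = y^6 + y^5 + y^4 + y^3 + y^2 + y.
Roots in GF(2): h(0) = 0 → root; h(1) = 0 → root.
Linear factors from roots: (y), (y + 1).
Complete factorization: h(y) = (y)·(y + 1)·(y^2 + y + 1)^2.
Factor degrees with multiplicity: 1 + 1 + 2 + 2 = 6.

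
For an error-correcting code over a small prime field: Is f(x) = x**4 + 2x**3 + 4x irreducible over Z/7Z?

No

Check for roots in Z/7Z: f(0) = 0 → root; f(1) = 0 → root; f(2) = 5; f(3) = 0 → root; f(4) = 1; f(5) = 6; f(6) = 2.
f(0) = 0, so (x) divides f(x); f is reducible.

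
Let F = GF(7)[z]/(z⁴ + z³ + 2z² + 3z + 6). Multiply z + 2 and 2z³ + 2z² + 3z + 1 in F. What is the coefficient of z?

Multiply in GF(7)[z]: (z + 2)·(2z³ + 2z² + 3z + 1) = 2z⁴ + 6z³ + 2.
Reduce using z⁴ ≡ 6z³ + 5z² + 4z + 1 (mod z⁴ + z³ + 2z² + 3z + 6).
Reduced: 4z³ + 3z² + z + 4.

1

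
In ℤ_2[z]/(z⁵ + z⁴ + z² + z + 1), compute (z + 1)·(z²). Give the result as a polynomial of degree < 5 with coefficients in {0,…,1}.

z^3 + z^2

Multiply in ℤ_2[z]: (z + 1)·(z²) = z³ + z².
Reduced: z³ + z².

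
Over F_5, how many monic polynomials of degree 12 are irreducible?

Gauss's count: N_{5}(12) = (1/12) Σ_{d|12} μ(12/d)·5^d.
Divisors of 12: 1, 2, 3, 4, 6, 12; μ(12/d) for each: 0, 1, 0, -1, -1, 1.
Σ = 5^2 − 5^4 − 5^6 + 5^12 = 244124400.
N = 244124400/12 = 20343700.

20343700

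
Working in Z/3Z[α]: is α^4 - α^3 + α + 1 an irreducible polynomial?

Yes

Write m(α) = α^4 - α^3 + α + 1.
Check for roots in Z/3Z: m(0) = 1; m(1) = 2; m(2) = 2.
No roots, so no linear factors.
Monic irreducibles of degree 2 over GF(3): α^2 + 1, α^2 + α - 1, α^2 - α - 1.
None of them divide m (all give nonzero remainder).
No irreducible factor of degree ≤ 2 exists, so m is irreducible over GF(3).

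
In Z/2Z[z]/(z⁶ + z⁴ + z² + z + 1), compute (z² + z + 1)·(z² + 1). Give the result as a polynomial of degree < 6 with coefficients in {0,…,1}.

z^4 + z^3 + z + 1

Multiply in Z/2Z[z]: (z² + z + 1)·(z² + 1) = z⁴ + z³ + z + 1.
Reduced: z⁴ + z³ + z + 1.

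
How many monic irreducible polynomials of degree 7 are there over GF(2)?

18

Gauss's count: N_{2}(7) = (1/7) Σ_{d|7} μ(7/d)·2^d.
Divisors of 7: 1, 7; μ(7/d) for each: -1, 1.
Σ = − 2^1 + 2^7 = 126.
N = 126/7 = 18.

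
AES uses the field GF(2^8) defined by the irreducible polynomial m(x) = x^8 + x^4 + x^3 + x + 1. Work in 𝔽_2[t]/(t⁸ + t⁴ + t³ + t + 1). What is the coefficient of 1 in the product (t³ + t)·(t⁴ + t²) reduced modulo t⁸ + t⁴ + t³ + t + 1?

Multiply in 𝔽_2[t]: (t³ + t)·(t⁴ + t²) = t⁷ + t³.
Reduced: t⁷ + t³.

0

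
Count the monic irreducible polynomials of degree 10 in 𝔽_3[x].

By the necklace-counting formula, N_3(10) = (1/10) Σ_{d|10} μ(10/d)·3^d.
Divisors of 10: 1, 2, 5, 10; μ(10/d) for each: 1, -1, -1, 1.
Σ = 3^1 − 3^2 − 3^5 + 3^10 = 58800.
N = 58800/10 = 5880.

5880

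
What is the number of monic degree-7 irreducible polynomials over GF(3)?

312

Gauss's count: N_{3}(7) = (1/7) Σ_{d|7} μ(7/d)·3^d.
Divisors of 7: 1, 7; μ(7/d) for each: -1, 1.
Σ = − 3^1 + 3^7 = 2184.
N = 2184/7 = 312.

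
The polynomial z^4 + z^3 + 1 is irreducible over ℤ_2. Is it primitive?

Yes

Write f(z) = z^4 + z^3 + 1.
|GF(2^4)^×| = 2^4 − 1 = 15. Prime factorization: 15 = 3·5.
f is primitive ⇔ z has order 15 in GF(2)[z]/(f), i.e. z^(15/q) ≠ 1 for each prime q | 15.
z^(5) mod f = z^3 + z + 1.
z^(3) mod f = z^3.
None equal 1, so z has full order 15; f is primitive.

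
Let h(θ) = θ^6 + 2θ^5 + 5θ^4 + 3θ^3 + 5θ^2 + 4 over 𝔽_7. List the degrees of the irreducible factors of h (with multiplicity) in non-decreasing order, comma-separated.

Linear factors from roots: (θ + 4), (θ + 3).
Complete factorization: h(θ) = (θ + 3)·(θ + 4)^2·(θ^3 + 5θ^2 + θ + 3).
Factor degrees with multiplicity: 1 + 1 + 1 + 3 = 6.

1, 1, 1, 3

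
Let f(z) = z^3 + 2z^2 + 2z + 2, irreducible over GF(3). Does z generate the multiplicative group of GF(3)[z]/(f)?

No

|GF(3^3)^×| = 3^3 − 1 = 26. Prime factorization: 26 = 2·13.
f is primitive ⇔ z has order 26 in GF(3)[z]/(f), i.e. z^(26/q) ≠ 1 for each prime q | 26.
z^(13) mod f = 1
z^(2) mod f = z^2.
Since z^(13) = 1, the order of z divides 13 < 26; not primitive.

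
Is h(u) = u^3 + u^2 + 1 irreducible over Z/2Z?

Check for roots in Z/2Z: h(0) = 1; h(1) = 1.
No roots. A degree-3 polynomial over a field with no linear factor is irreducible.

Yes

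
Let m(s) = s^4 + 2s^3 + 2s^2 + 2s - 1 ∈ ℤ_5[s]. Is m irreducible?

Yes

Check for roots in ℤ_5: m(0) = 4; m(1) = 1; m(2) = 3; m(3) = 3; m(4) = 3.
No roots, so no linear factors.
Degree-2 irreducible divisors: test the 10 monic irreducibles of degree 2 over GF(5).
None of them divide m (all give nonzero remainder).
No irreducible factor of degree ≤ 2 exists, so m is irreducible over GF(5).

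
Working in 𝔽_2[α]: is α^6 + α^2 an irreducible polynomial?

No

Write f(α) = α^6 + α^2.
Check for roots in 𝔽_2: f(0) = 0 → root; f(1) = 0 → root.
f(0) = 0, so (α) divides f(α); f is reducible.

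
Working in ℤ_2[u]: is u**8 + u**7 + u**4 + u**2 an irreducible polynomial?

Write g(u) = u**8 + u**7 + u**4 + u**2.
Check for roots in ℤ_2: g(0) = 0 → root; g(1) = 0 → root.
g(0) = 0, so (u) divides g(u); g is reducible.

No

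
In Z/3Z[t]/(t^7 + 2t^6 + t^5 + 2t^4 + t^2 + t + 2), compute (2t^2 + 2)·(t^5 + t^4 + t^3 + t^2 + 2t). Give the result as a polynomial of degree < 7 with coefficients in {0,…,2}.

t^6 + 2t^5 + 2t + 2

Multiply in Z/3Z[t]: (2t^2 + 2)·(t^5 + t^4 + t^3 + t^2 + 2t) = 2t^7 + 2t^6 + t^5 + t^4 + 2t^2 + t.
Reduce using t^7 ≡ t^6 + 2t^5 + t^4 + 2t^2 + 2t + 1 (mod t^7 + 2t^6 + t^5 + 2t^4 + t^2 + t + 2).
Reduced: t^6 + 2t^5 + 2t + 2.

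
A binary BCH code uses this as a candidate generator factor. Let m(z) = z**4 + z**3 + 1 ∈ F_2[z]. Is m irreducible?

Check for roots in F_2: m(0) = 1; m(1) = 1.
No roots, so no linear factors.
Monic irreducibles of degree 2 over GF(2): z**2 + z + 1.
None of them divide m (all give nonzero remainder).
No irreducible factor of degree ≤ 2 exists, so m is irreducible over GF(2).

Yes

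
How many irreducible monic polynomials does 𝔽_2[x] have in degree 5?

The number of monic irreducibles of degree 5 over GF(2) is (1/5)·Σ_{d∣5} μ(5/d) 2^d.
Divisors of 5: 1, 5; μ(5/d) for each: -1, 1.
Σ = − 2^1 + 2^5 = 30.
N = 30/5 = 6.

6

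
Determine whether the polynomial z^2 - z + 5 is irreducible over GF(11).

No

Write h(z) = z^2 - z + 5.
Check each element of GF(11) for a root: h(0)=5, h(1)=5, h(2)=7, h(3)=0, h(4)=6, h(5)=3, h(6)=2, h(7)=3, h(8)=6, h(9)=0, h(10)=7.
h(3) = 0, so (z − 3) divides h(z); h is reducible.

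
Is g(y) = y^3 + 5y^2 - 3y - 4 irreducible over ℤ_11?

Check each element of ℤ_11 for a root: g(0)=7, g(1)=10, g(2)=7, g(3)=4, g(4)=7, g(5)=0, g(6)=0, g(7)=2, g(8)=1, g(9)=3, g(10)=3.
g(5) = 0, so (y − 5) divides g(y); g is reducible.

No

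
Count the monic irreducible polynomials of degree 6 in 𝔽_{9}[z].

The number of monic irreducibles of degree 6 over GF(9) is (1/6)·Σ_{d∣6} μ(6/d) 9^d.
Divisors of 6: 1, 2, 3, 6; μ(6/d) for each: 1, -1, -1, 1.
Σ = 9^1 − 9^2 − 9^3 + 9^6 = 530640.
N = 530640/6 = 88440.

88440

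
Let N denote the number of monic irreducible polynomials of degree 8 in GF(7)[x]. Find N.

720300

x^(7^8) − x is the product of all monic irreducibles of degree dividing 8; Möbius inversion gives N = (1/8) Σ μ(8/d)·7^d.
Divisors of 8: 1, 2, 4, 8; μ(8/d) for each: 0, 0, -1, 1.
Σ = − 7^4 + 7^8 = 5762400.
N = 5762400/8 = 720300.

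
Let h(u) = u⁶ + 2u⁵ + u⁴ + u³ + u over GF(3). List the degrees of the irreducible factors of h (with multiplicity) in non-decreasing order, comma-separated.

Roots in GF(3): h(0) = 0 → root; h(1) = 0 → root; h(2) = 1.
Linear factors from roots: (u), (u + 2).
Complete factorization: h(u) = (u)·(u + 2)^2·(u³ + u² + 2u + 1).
Factor degrees with multiplicity: 1 + 1 + 1 + 3 = 6.

1, 1, 1, 3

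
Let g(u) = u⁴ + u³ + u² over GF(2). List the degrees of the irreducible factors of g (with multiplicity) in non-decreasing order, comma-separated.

Roots in GF(2): g(0) = 0 → root; g(1) = 1.
Linear factors from roots: (u).
Complete factorization: g(u) = (u)^2·(u² + u + 1).
Factor degrees with multiplicity: 1 + 1 + 2 = 4.

1, 1, 2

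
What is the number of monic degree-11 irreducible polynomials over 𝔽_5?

4438920

x^(5^11) − x is the product of all monic irreducibles of degree dividing 11; Möbius inversion gives N = (1/11) Σ μ(11/d)·5^d.
Divisors of 11: 1, 11; μ(11/d) for each: -1, 1.
Σ = − 5^1 + 5^11 = 48828120.
N = 48828120/11 = 4438920.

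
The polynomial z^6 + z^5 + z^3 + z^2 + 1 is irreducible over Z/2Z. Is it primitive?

Yes

Write f(z) = z^6 + z^5 + z^3 + z^2 + 1.
|GF(2^6)^×| = 2^6 − 1 = 63. Prime factorization: 63 = 3^2·7.
f is primitive ⇔ z has order 63 in GF(2)[z]/(f), i.e. z^(63/q) ≠ 1 for each prime q | 63.
z^(21) mod f = z^4 + z^2 + z + 1.
z^(9) mod f = z^2 + z.
None equal 1, so z has full order 63; f is primitive.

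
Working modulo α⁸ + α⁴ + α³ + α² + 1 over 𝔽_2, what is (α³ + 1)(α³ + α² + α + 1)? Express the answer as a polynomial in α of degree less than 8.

α^6 + α^5 + α^4 + α^2 + α + 1

Multiply in 𝔽_2[α]: (α³ + 1)·(α³ + α² + α + 1) = α⁶ + α⁵ + α⁴ + α² + α + 1.
Reduced: α⁶ + α⁵ + α⁴ + α² + α + 1.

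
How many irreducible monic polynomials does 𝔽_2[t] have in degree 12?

335

The number of monic irreducibles of degree 12 over GF(2) is (1/12)·Σ_{d∣12} μ(12/d) 2^d.
Divisors of 12: 1, 2, 3, 4, 6, 12; μ(12/d) for each: 0, 1, 0, -1, -1, 1.
Σ = 2^2 − 2^4 − 2^6 + 2^12 = 4020.
N = 4020/12 = 335.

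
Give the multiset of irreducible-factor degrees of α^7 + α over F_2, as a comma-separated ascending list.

1, 1, 1, 2, 2

Write f(α) = α^7 + α.
Roots in F_2: f(0) = 0 → root; f(1) = 0 → root.
Linear factors from roots: (α), (α + 1).
Complete factorization: f(α) = (α)·(α + 1)^2·(α^2 + α + 1)^2.
Factor degrees with multiplicity: 1 + 1 + 1 + 2 + 2 = 7.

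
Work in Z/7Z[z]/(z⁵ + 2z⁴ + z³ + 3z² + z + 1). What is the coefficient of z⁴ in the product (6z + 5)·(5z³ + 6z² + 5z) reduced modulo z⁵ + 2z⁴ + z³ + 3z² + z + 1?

Multiply in Z/7Z[z]: (6z + 5)·(5z³ + 6z² + 5z) = 2z⁴ + 5z³ + 4z² + 4z.
Reduced: 2z⁴ + 5z³ + 4z² + 4z.

2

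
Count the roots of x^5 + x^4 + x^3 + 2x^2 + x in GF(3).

3

Write P(x) = x^5 + x^4 + x^3 + 2x^2 + x.
Evaluate at each of the 3 elements of GF(3):
P(0) = 0 → root; P(1) = 0 → root; P(2) = 0 → root.
Roots: {0, 1, 2}.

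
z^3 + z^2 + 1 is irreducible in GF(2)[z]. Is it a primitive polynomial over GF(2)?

Write f(z) = z^3 + z^2 + 1.
|GF(2^3)^×| = 2^3 − 1 = 7. Prime factorization: 7 = 7.
f is primitive ⇔ z has order 7 in GF(2)[z]/(f), i.e. z^(7/q) ≠ 1 for each prime q | 7.
z^(1) mod f = z.
None equal 1, so z has full order 7; f is primitive.

Yes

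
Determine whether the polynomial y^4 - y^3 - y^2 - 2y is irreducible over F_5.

No

Write g(y) = y^4 - y^3 - y^2 - 2y.
Check for roots in F_5: g(0) = 0 → root; g(1) = 2; g(2) = 0 → root; g(3) = 4; g(4) = 3.
g(0) = 0, so (y) divides g(y); g is reducible.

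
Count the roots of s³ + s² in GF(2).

Write P(s) = s³ + s².
Evaluate at each of the 2 elements of GF(2):
P(0) = 0 → root; P(1) = 0 → root.
Roots: {0, 1}.

2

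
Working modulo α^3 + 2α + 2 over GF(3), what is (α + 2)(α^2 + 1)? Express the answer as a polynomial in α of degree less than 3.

Multiply in GF(3)[α]: (α + 2)·(α^2 + 1) = α^3 + 2α^2 + α + 2.
Reduce using α^3 ≡ α + 1 (mod α^3 + 2α + 2).
Reduced: 2α^2 + 2α.

2α^2 + 2α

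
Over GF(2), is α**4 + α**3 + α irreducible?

Write g(α) = α**4 + α**3 + α.
Check for roots in GF(2): g(0) = 0 → root; g(1) = 1.
g(0) = 0, so (α) divides g(α); g is reducible.

No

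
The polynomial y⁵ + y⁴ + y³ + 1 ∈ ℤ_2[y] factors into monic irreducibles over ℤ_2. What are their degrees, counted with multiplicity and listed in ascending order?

1, 1, 3

Write f(y) = y⁵ + y⁴ + y³ + 1.
Roots in ℤ_2: f(0) = 1; f(1) = 0 → root.
Linear factors from roots: (y + 1).
Complete factorization: f(y) = (y + 1)^2·(y³ + y² + 1).
Factor degrees with multiplicity: 1 + 1 + 3 = 5.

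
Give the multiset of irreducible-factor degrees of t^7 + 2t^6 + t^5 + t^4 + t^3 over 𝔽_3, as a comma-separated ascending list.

1, 1, 1, 1, 1, 2

Write h(t) = t^7 + 2t^6 + t^5 + t^4 + t^3.
Roots in 𝔽_3: h(0) = 0 → root; h(1) = 0 → root; h(2) = 0 → root.
Linear factors from roots: (t), (t + 2), (t + 1).
Complete factorization: h(t) = (t + 1)·(t + 2)·(t)^3·(t^2 + 2t + 2).
Factor degrees with multiplicity: 1 + 1 + 1 + 1 + 1 + 2 = 7.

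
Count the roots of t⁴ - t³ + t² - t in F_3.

Write f(t) = t⁴ - t³ + t² - t.
Evaluate at each of the 3 elements of F_3:
f(0) = 0 → root; f(1) = 0 → root; f(2) = 1.
Roots: {0, 1}.

2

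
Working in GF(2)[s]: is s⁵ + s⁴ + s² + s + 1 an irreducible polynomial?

Write g(s) = s⁵ + s⁴ + s² + s + 1.
Check for roots in GF(2): g(0) = 1; g(1) = 1.
No roots, so no linear factors.
Monic irreducibles of degree 2 over GF(2): s² + s + 1.
None of them divide g (all give nonzero remainder).
No irreducible factor of degree ≤ 2 exists, so g is irreducible over GF(2).

Yes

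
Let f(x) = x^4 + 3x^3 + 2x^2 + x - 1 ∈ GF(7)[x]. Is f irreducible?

Check for roots in GF(7): f(0) = 6; f(1) = 6; f(2) = 0 → root; f(3) = 0 → root; f(4) = 0 → root; f(5) = 4; f(6) = 5.
f(2) = 0, so (x − 2) divides f(x); f is reducible.

No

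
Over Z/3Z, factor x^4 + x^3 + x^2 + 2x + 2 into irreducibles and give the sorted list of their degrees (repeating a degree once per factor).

Write g(x) = x^4 + x^3 + x^2 + 2x + 2.
Roots in Z/3Z: g(0) = 2; g(1) = 1; g(2) = 1.
Complete factorization: g(x) = (x^4 + x^3 + x^2 + 2x + 2).
Factor degrees with multiplicity: 4 = 4.

4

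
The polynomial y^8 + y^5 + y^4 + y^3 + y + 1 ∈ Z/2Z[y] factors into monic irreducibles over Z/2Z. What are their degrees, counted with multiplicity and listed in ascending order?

Write f(y) = y^8 + y^5 + y^4 + y^3 + y + 1.
Roots in Z/2Z: f(0) = 1; f(1) = 0 → root.
Linear factors from roots: (y + 1).
Complete factorization: f(y) = (y + 1)·(y^2 + y + 1)^2·(y^3 + y^2 + 1).
Factor degrees with multiplicity: 1 + 2 + 2 + 3 = 8.

1, 2, 2, 3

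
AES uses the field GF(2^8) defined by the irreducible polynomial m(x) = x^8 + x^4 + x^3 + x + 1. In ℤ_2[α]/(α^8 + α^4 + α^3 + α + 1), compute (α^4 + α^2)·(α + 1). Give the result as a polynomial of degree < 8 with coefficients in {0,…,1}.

α^5 + α^4 + α^3 + α^2

Multiply in ℤ_2[α]: (α^4 + α^2)·(α + 1) = α^5 + α^4 + α^3 + α^2.
Reduced: α^5 + α^4 + α^3 + α^2.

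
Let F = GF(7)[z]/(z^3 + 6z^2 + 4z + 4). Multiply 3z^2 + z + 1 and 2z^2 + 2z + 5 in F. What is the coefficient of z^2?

2

Multiply in GF(7)[z]: (3z^2 + z + 1)·(2z^2 + 2z + 5) = 6z^4 + z^3 + 5z^2 + 5.
Reduce using z^3 ≡ z^2 + 3z + 3 (mod z^3 + 6z^2 + 4z + 4).
Reduced: 2z^2 + 4z + 5.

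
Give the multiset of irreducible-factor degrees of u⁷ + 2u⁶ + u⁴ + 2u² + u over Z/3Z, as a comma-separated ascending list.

1, 1, 1, 2, 2

Write f(u) = u⁷ + 2u⁶ + u⁴ + 2u² + u.
Roots in Z/3Z: f(0) = 0 → root; f(1) = 1; f(2) = 0 → root.
Linear factors from roots: (u), (u + 1).
Complete factorization: f(u) = (u)·(u + 1)^2·(u² + 1)^2.
Factor degrees with multiplicity: 1 + 1 + 1 + 2 + 2 = 7.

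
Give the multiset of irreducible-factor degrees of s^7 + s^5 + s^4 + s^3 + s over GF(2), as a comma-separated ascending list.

1, 2, 4

Write f(s) = s^7 + s^5 + s^4 + s^3 + s.
Roots in GF(2): f(0) = 0 → root; f(1) = 1.
Linear factors from roots: (s).
Complete factorization: f(s) = (s)·(s^2 + s + 1)·(s^4 + s^3 + s^2 + s + 1).
Factor degrees with multiplicity: 1 + 2 + 4 = 7.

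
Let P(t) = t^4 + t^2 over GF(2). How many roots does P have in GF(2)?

2

Evaluate at each of the 2 elements of GF(2):
P(0) = 0 → root; P(1) = 0 → root.
Roots: {0, 1}.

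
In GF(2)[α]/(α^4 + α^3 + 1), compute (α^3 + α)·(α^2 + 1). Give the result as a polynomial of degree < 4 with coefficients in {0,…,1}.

Multiply in GF(2)[α]: (α^3 + α)·(α^2 + 1) = α^5 + α.
Reduce using α^4 ≡ α^3 + 1 (mod α^4 + α^3 + 1).
Reduced: α^3 + 1.

α^3 + 1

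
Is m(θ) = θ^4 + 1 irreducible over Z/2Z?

Check for roots in Z/2Z: m(0) = 1; m(1) = 0 → root.
m(1) = 0, so (θ − 1) divides m(θ); m is reducible.

No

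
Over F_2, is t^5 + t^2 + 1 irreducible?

Yes

Write f(t) = t^5 + t^2 + 1.
Check for roots in F_2: f(0) = 1; f(1) = 1.
No roots, so no linear factors.
Monic irreducibles of degree 2 over GF(2): t^2 + t + 1.
None of them divide f (all give nonzero remainder).
No irreducible factor of degree ≤ 2 exists, so f is irreducible over GF(2).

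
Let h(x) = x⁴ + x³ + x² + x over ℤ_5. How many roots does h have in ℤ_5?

4

Evaluate at each of the 5 elements of ℤ_5:
h(0) = 0 → root; h(1) = 4; h(2) = 0 → root; h(3) = 0 → root; h(4) = 0 → root.
Roots: {0, 2, 3, 4}.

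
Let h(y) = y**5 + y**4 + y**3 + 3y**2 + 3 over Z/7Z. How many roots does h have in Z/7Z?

0

Evaluate at each of the 7 elements of Z/7Z:
h(0) = 3; h(1) = 2; h(2) = 1; h(3) = 3; h(4) = 2; h(5) = 5; h(6) = 5.
No element is a root.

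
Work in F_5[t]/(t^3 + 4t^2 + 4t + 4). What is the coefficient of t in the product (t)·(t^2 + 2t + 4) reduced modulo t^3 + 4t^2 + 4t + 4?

0

Multiply in F_5[t]: (t)·(t^2 + 2t + 4) = t^3 + 2t^2 + 4t.
Reduce using t^3 ≡ t^2 + t + 1 (mod t^3 + 4t^2 + 4t + 4).
Reduced: 3t^2 + 1.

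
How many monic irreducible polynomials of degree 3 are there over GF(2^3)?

168

By the necklace-counting formula, N_8(3) = (1/3) Σ_{d|3} μ(3/d)·8^d.
Divisors of 3: 1, 3; μ(3/d) for each: -1, 1.
Σ = − 8^1 + 8^3 = 504.
N = 504/3 = 168.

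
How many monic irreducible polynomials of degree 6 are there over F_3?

The number of monic irreducibles of degree 6 over GF(3) is (1/6)·Σ_{d∣6} μ(6/d) 3^d.
Divisors of 6: 1, 2, 3, 6; μ(6/d) for each: 1, -1, -1, 1.
Σ = 3^1 − 3^2 − 3^3 + 3^6 = 696.
N = 696/6 = 116.

116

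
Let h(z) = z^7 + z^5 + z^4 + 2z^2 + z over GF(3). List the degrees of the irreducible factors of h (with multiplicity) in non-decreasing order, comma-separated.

Roots in GF(3): h(0) = 0 → root; h(1) = 0 → root; h(2) = 0 → root.
Linear factors from roots: (z), (z + 2), (z + 1).
Complete factorization: h(z) = (z)·(z + 1)·(z + 2)^3·(z^2 + 2z + 2).
Factor degrees with multiplicity: 1 + 1 + 1 + 1 + 1 + 2 = 7.

1, 1, 1, 1, 1, 2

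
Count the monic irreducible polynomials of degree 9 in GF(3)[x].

2184

x^(3^9) − x is the product of all monic irreducibles of degree dividing 9; Möbius inversion gives N = (1/9) Σ μ(9/d)·3^d.
Divisors of 9: 1, 3, 9; μ(9/d) for each: 0, -1, 1.
Σ = − 3^3 + 3^9 = 19656.
N = 19656/9 = 2184.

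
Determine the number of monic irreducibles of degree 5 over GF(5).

By the necklace-counting formula, N_5(5) = (1/5) Σ_{d|5} μ(5/d)·5^d.
Divisors of 5: 1, 5; μ(5/d) for each: -1, 1.
Σ = − 5^1 + 5^5 = 3120.
N = 3120/5 = 624.

624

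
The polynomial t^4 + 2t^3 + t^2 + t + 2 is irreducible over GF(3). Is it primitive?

Yes

Write f(t) = t^4 + 2t^3 + t^2 + t + 2.
|GF(3^4)^×| = 3^4 − 1 = 80. Prime factorization: 80 = 2^4·5.
f is primitive ⇔ t has order 80 in GF(3)[t]/(f), i.e. t^(80/q) ≠ 1 for each prime q | 80.
t^(40) mod f = 2.
t^(16) mod f = t^3 + 1.
None equal 1, so t has full order 80; f is primitive.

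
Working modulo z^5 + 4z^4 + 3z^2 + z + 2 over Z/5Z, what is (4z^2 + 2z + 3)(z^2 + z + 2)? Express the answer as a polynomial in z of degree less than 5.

4z^4 + z^3 + 3z^2 + 2z + 1

Multiply in Z/5Z[z]: (4z^2 + 2z + 3)·(z^2 + z + 2) = 4z^4 + z^3 + 3z^2 + 2z + 1.
Reduced: 4z^4 + z^3 + 3z^2 + 2z + 1.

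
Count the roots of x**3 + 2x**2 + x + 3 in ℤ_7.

2

Write P(x) = x**3 + 2x**2 + x + 3.
Evaluate at each of the 7 elements of ℤ_7:
P(0) = 3; P(1) = 0 → root; P(2) = 0 → root; P(3) = 2; P(4) = 5; P(5) = 1; P(6) = 3.
Roots: {1, 2}.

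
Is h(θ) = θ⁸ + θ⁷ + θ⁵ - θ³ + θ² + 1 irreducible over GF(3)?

Yes

Check for roots in GF(3): h(0) = 1; h(1) = 1; h(2) = 2.
No roots, so no linear factors.
Monic irreducibles of degree 2 over GF(3): θ² + 1, θ² + θ - 1, θ² - θ - 1.
None of them divide h (all give nonzero remainder).
Degree-3 irreducible divisors: test the 8 monic irreducibles of degree 3 over GF(3).
None of them divide h (all give nonzero remainder).
Degree-4 irreducible divisors: test the 18 monic irreducibles of degree 4 over GF(3).
None of them divide h (all give nonzero remainder).
No irreducible factor of degree ≤ 4 exists, so h is irreducible over GF(3).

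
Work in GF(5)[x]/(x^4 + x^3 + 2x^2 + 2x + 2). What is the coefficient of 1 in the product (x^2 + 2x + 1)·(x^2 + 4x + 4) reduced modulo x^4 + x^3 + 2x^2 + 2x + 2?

2

Multiply in GF(5)[x]: (x^2 + 2x + 1)·(x^2 + 4x + 4) = x^4 + x^3 + 3x^2 + 2x + 4.
Reduce using x^4 ≡ 4x^3 + 3x^2 + 3x + 3 (mod x^4 + x^3 + 2x^2 + 2x + 2).
Reduced: x^2 + 2.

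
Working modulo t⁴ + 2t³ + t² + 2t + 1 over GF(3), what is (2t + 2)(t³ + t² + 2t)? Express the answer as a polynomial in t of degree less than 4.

t^2 + 1

Multiply in GF(3)[t]: (2t + 2)·(t³ + t² + 2t) = 2t⁴ + t³ + t.
Reduce using t⁴ ≡ t³ + 2t² + t + 2 (mod t⁴ + 2t³ + t² + 2t + 1).
Reduced: t² + 1.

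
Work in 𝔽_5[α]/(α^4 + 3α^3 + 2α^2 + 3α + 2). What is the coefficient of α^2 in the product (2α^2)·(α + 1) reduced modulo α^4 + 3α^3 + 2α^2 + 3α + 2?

2

Multiply in 𝔽_5[α]: (2α^2)·(α + 1) = 2α^3 + 2α^2.
Reduced: 2α^3 + 2α^2.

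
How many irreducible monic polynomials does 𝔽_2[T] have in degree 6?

9

By the necklace-counting formula, N_2(6) = (1/6) Σ_{d|6} μ(6/d)·2^d.
Divisors of 6: 1, 2, 3, 6; μ(6/d) for each: 1, -1, -1, 1.
Σ = 2^1 − 2^2 − 2^3 + 2^6 = 54.
N = 54/6 = 9.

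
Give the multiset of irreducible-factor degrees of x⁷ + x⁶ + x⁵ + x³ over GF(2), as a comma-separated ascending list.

1, 1, 1, 1, 3

Write h(x) = x⁷ + x⁶ + x⁵ + x³.
Roots in GF(2): h(0) = 0 → root; h(1) = 0 → root.
Linear factors from roots: (x), (x + 1).
Complete factorization: h(x) = (x + 1)·(x)^3·(x³ + x + 1).
Factor degrees with multiplicity: 1 + 1 + 1 + 1 + 3 = 7.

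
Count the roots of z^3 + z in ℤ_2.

Write P(z) = z^3 + z.
Evaluate at each of the 2 elements of ℤ_2:
P(0) = 0 → root; P(1) = 0 → root.
Roots: {0, 1}.

2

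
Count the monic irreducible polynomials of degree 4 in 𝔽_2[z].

3

The number of monic irreducibles of degree 4 over GF(2) is (1/4)·Σ_{d∣4} μ(4/d) 2^d.
Divisors of 4: 1, 2, 4; μ(4/d) for each: 0, -1, 1.
Σ = − 2^2 + 2^4 = 12.
N = 12/4 = 3.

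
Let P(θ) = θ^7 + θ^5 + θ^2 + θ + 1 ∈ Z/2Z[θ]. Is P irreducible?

Yes

Check for roots in Z/2Z: P(0) = 1; P(1) = 1.
No roots, so no linear factors.
Monic irreducibles of degree 2 over GF(2): θ^2 + θ + 1.
None of them divide P (all give nonzero remainder).
Monic irreducibles of degree 3 over GF(2): θ^3 + θ + 1, θ^3 + θ^2 + 1.
None of them divide P (all give nonzero remainder).
No irreducible factor of degree ≤ 3 exists, so P is irreducible over GF(2).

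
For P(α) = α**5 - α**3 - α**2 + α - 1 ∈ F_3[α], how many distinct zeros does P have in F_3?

Evaluate at each of the 3 elements of F_3:
P(0) = 2; P(1) = 2; P(2) = 0 → root.
Roots: {2}.

1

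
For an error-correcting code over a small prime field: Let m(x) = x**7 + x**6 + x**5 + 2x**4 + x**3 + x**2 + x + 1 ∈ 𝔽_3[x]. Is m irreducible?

Check for roots in 𝔽_3: m(0) = 1; m(1) = 0 → root; m(2) = 1.
m(1) = 0, so (x − 1) divides m(x); m is reducible.

No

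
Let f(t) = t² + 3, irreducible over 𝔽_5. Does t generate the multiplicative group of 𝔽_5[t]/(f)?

No

|GF(5^2)^×| = 5^2 − 1 = 24. Prime factorization: 24 = 2^3·3.
f is primitive ⇔ t has order 24 in GF(5)[t]/(f), i.e. t^(24/q) ≠ 1 for each prime q | 24.
t^(12) mod f = 4.
t^(8) mod f = 1
Since t^(8) = 1, the order of t divides 8 < 24; not primitive.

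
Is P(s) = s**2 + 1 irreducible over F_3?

Check for roots in F_3: P(0) = 1; P(1) = 2; P(2) = 2.
No roots. A degree-2 polynomial over a field with no linear factor is irreducible.

Yes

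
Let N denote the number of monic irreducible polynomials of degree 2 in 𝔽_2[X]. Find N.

Gauss's count: N_{2}(2) = (1/2) Σ_{d|2} μ(2/d)·2^d.
Divisors of 2: 1, 2; μ(2/d) for each: -1, 1.
Σ = − 2^1 + 2^2 = 2.
N = 2/2 = 1.

1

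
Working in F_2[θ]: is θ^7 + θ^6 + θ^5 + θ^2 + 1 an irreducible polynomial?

Yes

Write m(θ) = θ^7 + θ^6 + θ^5 + θ^2 + 1.
Check for roots in F_2: m(0) = 1; m(1) = 1.
No roots, so no linear factors.
Monic irreducibles of degree 2 over GF(2): θ^2 + θ + 1.
None of them divide m (all give nonzero remainder).
Monic irreducibles of degree 3 over GF(2): θ^3 + θ + 1, θ^3 + θ^2 + 1.
None of them divide m (all give nonzero remainder).
No irreducible factor of degree ≤ 3 exists, so m is irreducible over GF(2).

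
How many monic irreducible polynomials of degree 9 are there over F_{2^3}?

The number of monic irreducibles of degree 9 over GF(8) is (1/9)·Σ_{d∣9} μ(9/d) 8^d.
Divisors of 9: 1, 3, 9; μ(9/d) for each: 0, -1, 1.
Σ = − 8^3 + 8^9 = 134217216.
N = 134217216/9 = 14913024.

14913024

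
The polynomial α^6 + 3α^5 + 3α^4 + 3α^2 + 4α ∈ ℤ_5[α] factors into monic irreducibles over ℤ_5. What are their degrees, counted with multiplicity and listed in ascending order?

1, 1, 1, 1, 2

Write f(α) = α^6 + 3α^5 + 3α^4 + 3α^2 + 4α.
Roots in ℤ_5: f(0) = 0 → root; f(1) = 4; f(2) = 3; f(3) = 0 → root; f(4) = 0 → root.
Linear factors from roots: (α), (α + 2), (α + 1).
Complete factorization: f(α) = (α)·(α + 2)·(α + 1)^2·(α^2 + 4α + 2).
Factor degrees with multiplicity: 1 + 1 + 1 + 1 + 2 = 6.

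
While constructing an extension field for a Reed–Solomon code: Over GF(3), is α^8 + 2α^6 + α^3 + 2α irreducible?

Write f(α) = α^8 + 2α^6 + α^3 + 2α.
Check for roots in GF(3): f(0) = 0 → root; f(1) = 0 → root; f(2) = 0 → root.
f(0) = 0, so (α) divides f(α); f is reducible.

No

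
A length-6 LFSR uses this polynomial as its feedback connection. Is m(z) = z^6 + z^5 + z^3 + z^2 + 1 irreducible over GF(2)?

Check for roots in GF(2): m(0) = 1; m(1) = 1.
No roots, so no linear factors.
Monic irreducibles of degree 2 over GF(2): z^2 + z + 1.
None of them divide m (all give nonzero remainder).
Monic irreducibles of degree 3 over GF(2): z^3 + z + 1, z^3 + z^2 + 1.
None of them divide m (all give nonzero remainder).
No irreducible factor of degree ≤ 3 exists, so m is irreducible over GF(2).

Yes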